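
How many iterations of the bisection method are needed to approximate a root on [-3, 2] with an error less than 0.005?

We need (b-a)/2^n ≤ 0.005
(2 - (-3))/2^n ≤ 0.005
5/2^n ≤ 0.005
2^n ≥ 1000
n ≥ log₂(1000) = 9.97
n ≥ 10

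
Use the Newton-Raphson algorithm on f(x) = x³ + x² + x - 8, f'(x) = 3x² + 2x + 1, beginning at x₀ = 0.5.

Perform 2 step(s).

f(x) = x³ + x² + x - 8
f'(x) = 3x² + 2x + 1
x₀ = 0.5

Newton-Raphson formula: x_{n+1} = x_n - f(x_n)/f'(x_n)

Iteration 1:
  f(0.500000) = -7.125000
  f'(0.500000) = 2.750000
  x_1 = 0.500000 - (-7.125000)/2.750000 = 3.090909
Iteration 2:
  f(3.090909) = 34.174305
  f'(3.090909) = 35.842975
  x_2 = 3.090909 - 34.174305/35.842975 = 2.137464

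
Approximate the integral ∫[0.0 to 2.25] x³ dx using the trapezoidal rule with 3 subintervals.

f(x) = x³
a = 0.0, b = 2.25, n = 3
h = (b - a)/n = 0.750000

Trapezoidal rule: (h/2)[f(x₀) + 2f(x₁) + 2f(x₂) + ... + f(xₙ)]

x_0 = 0.0000, f(x_0) = 0.000000, coefficient = 1
x_1 = 0.7500, f(x_1) = 0.421875, coefficient = 2
x_2 = 1.5000, f(x_2) = 3.375000, coefficient = 2
x_3 = 2.2500, f(x_3) = 11.390625, coefficient = 1

I ≈ (0.750000/2) × 18.984375 = 7.119141
Exact value: 6.407227
Error: 0.711914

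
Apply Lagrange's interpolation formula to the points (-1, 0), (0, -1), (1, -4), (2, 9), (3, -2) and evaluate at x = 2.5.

Lagrange interpolation formula:
P(x) = Σ yᵢ × Lᵢ(x)
where Lᵢ(x) = Π_{j≠i} (x - xⱼ)/(xᵢ - xⱼ)

L_0(2.5) = (2.5 - 0)/(-1 - 0) × (2.5 - 1)/(-1 - 1) × (2.5 - 2)/(-1 - 2) × (2.5 - 3)/(-1 - 3) = -0.039062
L_1(2.5) = (2.5 - (-1))/(0 - (-1)) × (2.5 - 1)/(0 - 1) × (2.5 - 2)/(0 - 2) × (2.5 - 3)/(0 - 3) = 0.218750
L_2(2.5) = (2.5 - (-1))/(1 - (-1)) × (2.5 - 0)/(1 - 0) × (2.5 - 2)/(1 - 2) × (2.5 - 3)/(1 - 3) = -0.546875
L_3(2.5) = (2.5 - (-1))/(2 - (-1)) × (2.5 - 0)/(2 - 0) × (2.5 - 1)/(2 - 1) × (2.5 - 3)/(2 - 3) = 1.093750
L_4(2.5) = (2.5 - (-1))/(3 - (-1)) × (2.5 - 0)/(3 - 0) × (2.5 - 1)/(3 - 1) × (2.5 - 2)/(3 - 2) = 0.273438

P(2.5) = 0×L_0(2.5) + (-1)×L_1(2.5) + (-4)×L_2(2.5) + 9×L_3(2.5) + (-2)×L_4(2.5)
P(2.5) = 11.265625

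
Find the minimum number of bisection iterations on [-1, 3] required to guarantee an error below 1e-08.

We need (b-a)/2^n ≤ 1e-08
(3 - (-1))/2^n ≤ 1e-08
4/2^n ≤ 1e-08
2^n ≥ 400000000
n ≥ log₂(400000000) = 28.58
n ≥ 29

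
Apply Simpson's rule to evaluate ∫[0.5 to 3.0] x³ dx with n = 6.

f(x) = x³
a = 0.5, b = 3.0, n = 6
h = (b - a)/n = 0.416667

Simpson's rule: (h/3)[f(x₀) + 4f(x₁) + 2f(x₂) + ... + f(xₙ)]

x_0 = 0.5000, f(x_0) = 0.125000, coefficient = 1
x_1 = 0.9167, f(x_1) = 0.770255, coefficient = 4
x_2 = 1.3333, f(x_2) = 2.370370, coefficient = 2
x_3 = 1.7500, f(x_3) = 5.359375, coefficient = 4
x_4 = 2.1667, f(x_4) = 10.171296, coefficient = 2
x_5 = 2.5833, f(x_5) = 17.240162, coefficient = 4
x_6 = 3.0000, f(x_6) = 27.000000, coefficient = 1

I ≈ (0.416667/3) × 145.687500 = 20.234375
Exact value: 20.234375
Error: 0.000000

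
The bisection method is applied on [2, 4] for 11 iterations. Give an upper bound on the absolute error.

Bisection error bound: |error| ≤ (b-a)/2^n
|error| ≤ (4 - 2)/2^11 = 2/2^11
|error| ≤ 0.0009765625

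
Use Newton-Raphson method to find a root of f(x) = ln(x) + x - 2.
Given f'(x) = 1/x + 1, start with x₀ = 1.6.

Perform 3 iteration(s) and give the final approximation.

f(x) = ln(x) + x - 2
f'(x) = 1/x + 1
x₀ = 1.6

Newton-Raphson formula: x_{n+1} = x_n - f(x_n)/f'(x_n)

Iteration 1:
  f(1.600000) = 0.070004
  f'(1.600000) = 1.625000
  x_1 = 1.600000 - 0.070004/1.625000 = 1.556921
Iteration 2:
  f(1.556921) = -0.000369
  f'(1.556921) = 1.642293
  x_2 = 1.556921 - (-0.000369)/1.642293 = 1.557146
Iteration 3:
  f(1.557146) = 0.000000
  f'(1.557146) = 1.642201
  x_3 = 1.557146 - 0.000000/1.642201 = 1.557146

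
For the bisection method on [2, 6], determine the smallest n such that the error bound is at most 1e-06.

We need (b-a)/2^n ≤ 1e-06
(6 - 2)/2^n ≤ 1e-06
4/2^n ≤ 1e-06
2^n ≥ 4000000
n ≥ log₂(4000000) = 21.93
n ≥ 22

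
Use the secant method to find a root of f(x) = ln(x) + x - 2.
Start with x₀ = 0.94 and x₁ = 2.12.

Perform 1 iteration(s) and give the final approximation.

f(x) = ln(x) + x - 2
x₀ = 0.94, x₁ = 2.12

Secant formula: x_{n+1} = x_n - f(x_n)(x_n - x_{n-1})/(f(x_n) - f(x_{n-1}))

Iteration 1:
  f(0.940000) = -1.121875
  f(2.120000) = 0.871416
  x_2 = 2.120000 - 0.871416×(2.120000 - 0.940000)/(0.871416 - (-1.121875))
       = 1.604134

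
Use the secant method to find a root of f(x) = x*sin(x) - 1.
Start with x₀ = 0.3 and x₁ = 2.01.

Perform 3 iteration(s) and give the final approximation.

f(x) = x*sin(x) - 1
x₀ = 0.3, x₁ = 2.01

Secant formula: x_{n+1} = x_n - f(x_n)(x_n - x_{n-1})/(f(x_n) - f(x_{n-1}))

Iteration 1:
  f(0.300000) = -0.911344
  f(2.010000) = 0.819232
  x_2 = 2.010000 - 0.819232×(2.010000 - 0.300000)/(0.819232 - (-0.911344))
       = 1.200508
Iteration 2:
  f(2.010000) = 0.819232
  f(1.200508) = 0.119142
  x_3 = 1.200508 - 0.119142×(1.200508 - 2.010000)/(0.119142 - 0.819232)
       = 1.062749
Iteration 3:
  f(1.200508) = 0.119142
  f(1.062749) = -0.071481
  x_4 = 1.062749 - (-0.071481)×(1.062749 - 1.200508)/(-0.071481 - 0.119142)
       = 1.114407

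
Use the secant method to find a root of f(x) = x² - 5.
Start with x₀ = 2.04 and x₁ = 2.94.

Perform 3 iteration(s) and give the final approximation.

f(x) = x² - 5
x₀ = 2.04, x₁ = 2.94

Secant formula: x_{n+1} = x_n - f(x_n)(x_n - x_{n-1})/(f(x_n) - f(x_{n-1}))

Iteration 1:
  f(2.040000) = -0.838400
  f(2.940000) = 3.643600
  x_2 = 2.940000 - 3.643600×(2.940000 - 2.040000)/(3.643600 - (-0.838400))
       = 2.208353
Iteration 2:
  f(2.940000) = 3.643600
  f(2.208353) = -0.123175
  x_3 = 2.208353 - (-0.123175)×(2.208353 - 2.940000)/(-0.123175 - 3.643600)
       = 2.232279
Iteration 3:
  f(2.208353) = -0.123175
  f(2.232279) = -0.016932
  x_4 = 2.232279 - (-0.016932)×(2.232279 - 2.208353)/(-0.016932 - (-0.123175))
       = 2.236092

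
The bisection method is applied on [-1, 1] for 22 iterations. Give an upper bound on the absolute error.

Bisection error bound: |error| ≤ (b-a)/2^n
|error| ≤ (1 - (-1))/2^22 = 2/2^22
|error| ≤ 0.0000004768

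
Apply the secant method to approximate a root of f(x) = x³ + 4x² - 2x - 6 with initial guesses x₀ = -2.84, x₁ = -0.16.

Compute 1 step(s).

f(x) = x³ + 4x² - 2x - 6
x₀ = -2.84, x₁ = -0.16

Secant formula: x_{n+1} = x_n - f(x_n)(x_n - x_{n-1})/(f(x_n) - f(x_{n-1}))

Iteration 1:
  f(-2.840000) = 9.036096
  f(-0.160000) = -5.581696
  x_2 = -0.160000 - (-5.581696)×(-0.160000 - (-2.840000))/(-5.581696 - 9.036096)
       = -1.183338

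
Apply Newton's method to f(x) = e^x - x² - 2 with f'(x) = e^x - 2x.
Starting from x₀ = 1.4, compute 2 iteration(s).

f(x) = e^x - x² - 2
f'(x) = e^x - 2x
x₀ = 1.4

Newton-Raphson formula: x_{n+1} = x_n - f(x_n)/f'(x_n)

Iteration 1:
  f(1.400000) = 0.095200
  f'(1.400000) = 1.255200
  x_1 = 1.400000 - 0.095200/1.255200 = 1.324156
Iteration 2:
  f(1.324156) = 0.005622
  f'(1.324156) = 1.110699
  x_2 = 1.324156 - 0.005622/1.110699 = 1.319094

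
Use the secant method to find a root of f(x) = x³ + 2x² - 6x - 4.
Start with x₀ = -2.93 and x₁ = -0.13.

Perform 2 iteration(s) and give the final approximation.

f(x) = x³ + 2x² - 6x - 4
x₀ = -2.93, x₁ = -0.13

Secant formula: x_{n+1} = x_n - f(x_n)(x_n - x_{n-1})/(f(x_n) - f(x_{n-1}))

Iteration 1:
  f(-2.930000) = 5.596043
  f(-0.130000) = -3.188397
  x_2 = -0.130000 - (-3.188397)×(-0.130000 - (-2.930000))/(-3.188397 - 5.596043)
       = -1.146287
Iteration 2:
  f(-0.130000) = -3.188397
  f(-1.146287) = 3.999478
  x_3 = -1.146287 - 3.999478×(-1.146287 - (-0.130000))/(3.999478 - (-3.188397))
       = -0.580804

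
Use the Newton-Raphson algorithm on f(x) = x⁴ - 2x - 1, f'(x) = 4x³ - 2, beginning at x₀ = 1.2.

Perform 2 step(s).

f(x) = x⁴ - 2x - 1
f'(x) = 4x³ - 2
x₀ = 1.2

Newton-Raphson formula: x_{n+1} = x_n - f(x_n)/f'(x_n)

Iteration 1:
  f(1.200000) = -1.326400
  f'(1.200000) = 4.912000
  x_1 = 1.200000 - (-1.326400)/4.912000 = 1.470033
Iteration 2:
  f(1.470033) = 0.729838
  f'(1.470033) = 10.706937
  x_2 = 1.470033 - 0.729838/10.706937 = 1.401868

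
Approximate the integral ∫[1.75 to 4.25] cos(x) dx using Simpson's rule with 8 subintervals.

f(x) = cos(x)
a = 1.75, b = 4.25, n = 8
h = (b - a)/n = 0.312500

Simpson's rule: (h/3)[f(x₀) + 4f(x₁) + 2f(x₂) + ... + f(xₙ)]

x_0 = 1.7500, f(x_0) = -0.178246, coefficient = 1
x_1 = 2.0625, f(x_1) = -0.472128, coefficient = 4
x_2 = 2.3750, f(x_2) = -0.720278, coefficient = 2
x_3 = 2.6875, f(x_3) = -0.898659, coefficient = 4
x_4 = 3.0000, f(x_4) = -0.989992, coefficient = 2
x_5 = 3.3125, f(x_5) = -0.985431, coefficient = 4
x_6 = 3.6250, f(x_6) = -0.885416, coefficient = 2
x_7 = 3.9375, f(x_7) = -0.699637, coefficient = 4
x_8 = 4.2500, f(x_8) = -0.446087, coefficient = 1

I ≈ (0.312500/3) × -18.039130 = -1.879076
Exact value: -1.878975
Error: 0.000101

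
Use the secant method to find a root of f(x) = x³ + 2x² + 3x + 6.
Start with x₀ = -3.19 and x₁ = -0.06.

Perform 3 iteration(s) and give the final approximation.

f(x) = x³ + 2x² + 3x + 6
x₀ = -3.19, x₁ = -0.06

Secant formula: x_{n+1} = x_n - f(x_n)(x_n - x_{n-1})/(f(x_n) - f(x_{n-1}))

Iteration 1:
  f(-3.190000) = -15.679559
  f(-0.060000) = 5.826984
  x_2 = -0.060000 - 5.826984×(-0.060000 - (-3.190000))/(5.826984 - (-15.679559))
       = -0.908042
Iteration 2:
  f(-0.060000) = 5.826984
  f(-0.908042) = 4.176237
  x_3 = -0.908042 - 4.176237×(-0.908042 - (-0.060000))/(4.176237 - 5.826984)
       = -3.053510
Iteration 3:
  f(-0.908042) = 4.176237
  f(-3.053510) = -12.983384
  x_4 = -3.053510 - (-12.983384)×(-3.053510 - (-0.908042))/(-12.983384 - 4.176237)
       = -1.430197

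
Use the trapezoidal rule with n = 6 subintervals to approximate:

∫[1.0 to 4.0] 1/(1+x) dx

f(x) = 1/(1+x)
a = 1.0, b = 4.0, n = 6
h = (b - a)/n = 0.500000

Trapezoidal rule: (h/2)[f(x₀) + 2f(x₁) + 2f(x₂) + ... + f(xₙ)]

x_0 = 1.0000, f(x_0) = 0.500000, coefficient = 1
x_1 = 1.5000, f(x_1) = 0.400000, coefficient = 2
x_2 = 2.0000, f(x_2) = 0.333333, coefficient = 2
x_3 = 2.5000, f(x_3) = 0.285714, coefficient = 2
x_4 = 3.0000, f(x_4) = 0.250000, coefficient = 2
x_5 = 3.5000, f(x_5) = 0.222222, coefficient = 2
x_6 = 4.0000, f(x_6) = 0.200000, coefficient = 1

I ≈ (0.500000/2) × 3.682540 = 0.920635
Exact value: 0.916291
Error: 0.004344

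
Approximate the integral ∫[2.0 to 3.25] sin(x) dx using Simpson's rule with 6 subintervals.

f(x) = sin(x)
a = 2.0, b = 3.25, n = 6
h = (b - a)/n = 0.208333

Simpson's rule: (h/3)[f(x₀) + 4f(x₁) + 2f(x₂) + ... + f(xₙ)]

x_0 = 2.0000, f(x_0) = 0.909297, coefficient = 1
x_1 = 2.2083, f(x_1) = 0.803564, coefficient = 4
x_2 = 2.4167, f(x_2) = 0.663080, coefficient = 2
x_3 = 2.6250, f(x_3) = 0.493920, coefficient = 4
x_4 = 2.8333, f(x_4) = 0.303400, coefficient = 2
x_5 = 3.0417, f(x_5) = 0.099760, coefficient = 4
x_6 = 3.2500, f(x_6) = -0.108195, coefficient = 1

I ≈ (0.208333/3) × 8.323040 = 0.577989
Exact value: 0.577983
Error: 0.000006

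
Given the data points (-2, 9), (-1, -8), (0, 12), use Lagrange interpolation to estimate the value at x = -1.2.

Lagrange interpolation formula:
P(x) = Σ yᵢ × Lᵢ(x)
where Lᵢ(x) = Π_{j≠i} (x - xⱼ)/(xᵢ - xⱼ)

L_0(-1.2) = (-1.2 - (-1))/(-2 - (-1)) × (-1.2 - 0)/(-2 - 0) = 0.120000
L_1(-1.2) = (-1.2 - (-2))/(-1 - (-2)) × (-1.2 - 0)/(-1 - 0) = 0.960000
L_2(-1.2) = (-1.2 - (-2))/(0 - (-2)) × (-1.2 - (-1))/(0 - (-1)) = -0.080000

P(-1.2) = 9×L_0(-1.2) + (-8)×L_1(-1.2) + 12×L_2(-1.2)
P(-1.2) = -7.560000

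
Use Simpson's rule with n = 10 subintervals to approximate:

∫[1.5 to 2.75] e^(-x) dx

f(x) = e^(-x)
a = 1.5, b = 2.75, n = 10
h = (b - a)/n = 0.125000

Simpson's rule: (h/3)[f(x₀) + 4f(x₁) + 2f(x₂) + ... + f(xₙ)]

x_0 = 1.5000, f(x_0) = 0.223130, coefficient = 1
x_1 = 1.6250, f(x_1) = 0.196912, coefficient = 4
x_2 = 1.7500, f(x_2) = 0.173774, coefficient = 2
x_3 = 1.8750, f(x_3) = 0.153355, coefficient = 4
x_4 = 2.0000, f(x_4) = 0.135335, coefficient = 2
x_5 = 2.1250, f(x_5) = 0.119433, coefficient = 4
x_6 = 2.2500, f(x_6) = 0.105399, coefficient = 2
x_7 = 2.3750, f(x_7) = 0.093014, coefficient = 4
x_8 = 2.5000, f(x_8) = 0.082085, coefficient = 2
x_9 = 2.6250, f(x_9) = 0.072440, coefficient = 4
x_10 = 2.7500, f(x_10) = 0.063928, coefficient = 1

I ≈ (0.125000/3) × 3.820860 = 0.159203
Exact value: 0.159202
Error: 0.000000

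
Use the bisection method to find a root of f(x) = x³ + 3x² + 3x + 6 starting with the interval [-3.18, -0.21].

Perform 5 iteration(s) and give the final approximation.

f(x) = x³ + 3x² + 3x + 6
Initial interval: [-3.18, -0.21]

Iteration 1:
  c_1 = (-3.180000 + (-0.210000))/2 = -1.695000
  f(c_1) = f(-1.695000) = 4.664298
  f(a) × f(c) < 0, new interval: [-3.180000, -1.695000]
Iteration 2:
  c_2 = (-3.180000 + (-1.695000))/2 = -2.437500
  f(c_2) = f(-2.437500) = 2.029541
  f(a) × f(c) < 0, new interval: [-3.180000, -2.437500]
Iteration 3:
  c_3 = (-3.180000 + (-2.437500))/2 = -2.808750
  f(c_3) = f(-2.808750) = -0.917464
  f(a) × f(c) ≥ 0, new interval: [-2.808750, -2.437500]
Iteration 4:
  c_4 = (-2.808750 + (-2.437500))/2 = -2.623125
  f(c_4) = f(-2.623125) = 0.723821
  f(a) × f(c) < 0, new interval: [-2.808750, -2.623125]
Iteration 5:
  c_5 = (-2.808750 + (-2.623125))/2 = -2.715937
  f(c_5) = f(-2.715937) = -0.052478
  f(a) × f(c) ≥ 0, new interval: [-2.715937, -2.623125]

After 5 iteration(s), the approximation is c_5 = -2.715937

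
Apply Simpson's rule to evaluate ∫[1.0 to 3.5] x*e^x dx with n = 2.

f(x) = x*e^x
a = 1.0, b = 3.5, n = 2
h = (b - a)/n = 1.250000

Simpson's rule: (h/3)[f(x₀) + 4f(x₁) + 2f(x₂) + ... + f(xₙ)]

x_0 = 1.0000, f(x_0) = 2.718282, coefficient = 1
x_1 = 2.2500, f(x_1) = 21.347406, coefficient = 4
x_2 = 3.5000, f(x_2) = 115.904082, coefficient = 1

I ≈ (1.250000/3) × 204.011986 = 85.004994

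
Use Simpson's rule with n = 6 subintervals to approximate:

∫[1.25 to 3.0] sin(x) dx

f(x) = sin(x)
a = 1.25, b = 3.0, n = 6
h = (b - a)/n = 0.291667

Simpson's rule: (h/3)[f(x₀) + 4f(x₁) + 2f(x₂) + ... + f(xₙ)]

x_0 = 1.2500, f(x_0) = 0.948985, coefficient = 1
x_1 = 1.5417, f(x_1) = 0.999576, coefficient = 4
x_2 = 1.8333, f(x_2) = 0.965735, coefficient = 2
x_3 = 2.1250, f(x_3) = 0.850320, coefficient = 4
x_4 = 2.4167, f(x_4) = 0.663080, coefficient = 2
x_5 = 2.7083, f(x_5) = 0.419831, coefficient = 4
x_6 = 3.0000, f(x_6) = 0.141120, coefficient = 1

I ≈ (0.291667/3) × 13.426641 = 1.305368
Exact value: 1.305315
Error: 0.000053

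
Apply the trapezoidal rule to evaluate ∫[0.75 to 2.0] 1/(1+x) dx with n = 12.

f(x) = 1/(1+x)
a = 0.75, b = 2.0, n = 12
h = (b - a)/n = 0.104167

Trapezoidal rule: (h/2)[f(x₀) + 2f(x₁) + 2f(x₂) + ... + f(xₙ)]

x_0 = 0.7500, f(x_0) = 0.571429, coefficient = 1
x_1 = 0.8542, f(x_1) = 0.539326, coefficient = 2
x_2 = 0.9583, f(x_2) = 0.510638, coefficient = 2
x_3 = 1.0625, f(x_3) = 0.484848, coefficient = 2
x_4 = 1.1667, f(x_4) = 0.461538, coefficient = 2
x_5 = 1.2708, f(x_5) = 0.440367, coefficient = 2
x_6 = 1.3750, f(x_6) = 0.421053, coefficient = 2
x_7 = 1.4792, f(x_7) = 0.403361, coefficient = 2
x_8 = 1.5833, f(x_8) = 0.387097, coefficient = 2
x_9 = 1.6875, f(x_9) = 0.372093, coefficient = 2
x_10 = 1.7917, f(x_10) = 0.358209, coefficient = 2
x_11 = 1.8958, f(x_11) = 0.345324, coefficient = 2
x_12 = 2.0000, f(x_12) = 0.333333, coefficient = 1

I ≈ (0.104167/2) × 10.352471 = 0.539191
Exact value: 0.538997
Error: 0.000195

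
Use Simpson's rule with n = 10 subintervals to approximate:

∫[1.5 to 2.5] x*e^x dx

f(x) = x*e^x
a = 1.5, b = 2.5, n = 10
h = (b - a)/n = 0.100000

Simpson's rule: (h/3)[f(x₀) + 4f(x₁) + 2f(x₂) + ... + f(xₙ)]

x_0 = 1.5000, f(x_0) = 6.722534, coefficient = 1
x_1 = 1.6000, f(x_1) = 7.924852, coefficient = 4
x_2 = 1.7000, f(x_2) = 9.305711, coefficient = 2
x_3 = 1.8000, f(x_3) = 10.889365, coefficient = 4
x_4 = 1.9000, f(x_4) = 12.703199, coefficient = 2
x_5 = 2.0000, f(x_5) = 14.778112, coefficient = 4
x_6 = 2.1000, f(x_6) = 17.148957, coefficient = 2
x_7 = 2.2000, f(x_7) = 19.855030, coefficient = 4
x_8 = 2.3000, f(x_8) = 22.940620, coefficient = 2
x_9 = 2.4000, f(x_9) = 26.455623, coefficient = 4
x_10 = 2.5000, f(x_10) = 30.456235, coefficient = 1

I ≈ (0.100000/3) × 480.987672 = 16.032922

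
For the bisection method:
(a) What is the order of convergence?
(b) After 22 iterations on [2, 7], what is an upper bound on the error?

(a) Bisection has linear (order 1) convergence; the error is halved each step.

(b) Error bound = (b-a)/2^n = (7 - 2)/2^{22}
    = 5/2^{22}

(a) 1 (linear); (b) error ≤ 1.19e-06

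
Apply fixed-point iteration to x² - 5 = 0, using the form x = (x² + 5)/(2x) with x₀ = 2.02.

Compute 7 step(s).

Equation: x² - 5 = 0
Fixed-point form: x = (x² + 5)/(2x)
x₀ = 2.02

x_1 = g(2.020000) = 2.247624
x_2 = g(2.247624) = 2.236098
x_3 = g(2.236098) = 2.236068
x_4 = g(2.236068) = 2.236068
x_5 = g(2.236068) = 2.236068
x_6 = g(2.236068) = 2.236068
x_7 = g(2.236068) = 2.236068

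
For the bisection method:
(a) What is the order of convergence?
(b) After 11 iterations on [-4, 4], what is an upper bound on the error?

(a) Bisection has linear (order 1) convergence; the error is halved each step.

(b) Error bound = (b-a)/2^n = (4 - (-4))/2^{11}
    = 8/2^{11}

(a) 1 (linear); (b) error ≤ 3.91e-03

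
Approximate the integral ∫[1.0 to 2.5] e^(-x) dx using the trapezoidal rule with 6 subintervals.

f(x) = e^(-x)
a = 1.0, b = 2.5, n = 6
h = (b - a)/n = 0.250000

Trapezoidal rule: (h/2)[f(x₀) + 2f(x₁) + 2f(x₂) + ... + f(xₙ)]

x_0 = 1.0000, f(x_0) = 0.367879, coefficient = 1
x_1 = 1.2500, f(x_1) = 0.286505, coefficient = 2
x_2 = 1.5000, f(x_2) = 0.223130, coefficient = 2
x_3 = 1.7500, f(x_3) = 0.173774, coefficient = 2
x_4 = 2.0000, f(x_4) = 0.135335, coefficient = 2
x_5 = 2.2500, f(x_5) = 0.105399, coefficient = 2
x_6 = 2.5000, f(x_6) = 0.082085, coefficient = 1

I ≈ (0.250000/2) × 2.298251 = 0.287281
Exact value: 0.285794
Error: 0.001487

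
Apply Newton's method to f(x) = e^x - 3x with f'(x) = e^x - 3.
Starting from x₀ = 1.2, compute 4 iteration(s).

f(x) = e^x - 3x
f'(x) = e^x - 3
x₀ = 1.2

Newton-Raphson formula: x_{n+1} = x_n - f(x_n)/f'(x_n)

Iteration 1:
  f(1.200000) = -0.279883
  f'(1.200000) = 0.320117
  x_1 = 1.200000 - (-0.279883)/0.320117 = 2.074315
Iteration 2:
  f(2.074315) = 1.736148
  f'(2.074315) = 4.959094
  x_2 = 2.074315 - 1.736148/4.959094 = 1.724221
Iteration 3:
  f(1.724221) = 0.435488
  f'(1.724221) = 2.608152
  x_3 = 1.724221 - 0.435488/2.608152 = 1.557249
Iteration 4:
  f(1.557249) = 0.074001
  f'(1.557249) = 1.745749
  x_4 = 1.557249 - 0.074001/1.745749 = 1.514860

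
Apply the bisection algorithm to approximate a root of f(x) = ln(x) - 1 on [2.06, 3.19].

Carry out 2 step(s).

f(x) = ln(x) - 1
Initial interval: [2.06, 3.19]

Iteration 1:
  c_1 = (2.060000 + 3.190000)/2 = 2.625000
  f(c_1) = f(2.625000) = -0.034919
  f(a) × f(c) ≥ 0, new interval: [2.625000, 3.190000]
Iteration 2:
  c_2 = (2.625000 + 3.190000)/2 = 2.907500
  f(c_2) = f(2.907500) = 0.067294
  f(a) × f(c) < 0, new interval: [2.625000, 2.907500]

After 2 iteration(s), the approximation is c_2 = 2.907500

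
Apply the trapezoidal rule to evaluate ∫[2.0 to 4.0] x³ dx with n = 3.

f(x) = x³
a = 2.0, b = 4.0, n = 3
h = (b - a)/n = 0.666667

Trapezoidal rule: (h/2)[f(x₀) + 2f(x₁) + 2f(x₂) + ... + f(xₙ)]

x_0 = 2.0000, f(x_0) = 8.000000, coefficient = 1
x_1 = 2.6667, f(x_1) = 18.962963, coefficient = 2
x_2 = 3.3333, f(x_2) = 37.037037, coefficient = 2
x_3 = 4.0000, f(x_3) = 64.000000, coefficient = 1

I ≈ (0.666667/2) × 184.000000 = 61.333333
Exact value: 60.000000
Error: 1.333333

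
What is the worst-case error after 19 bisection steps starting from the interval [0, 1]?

Bisection error bound: |error| ≤ (b-a)/2^n
|error| ≤ (1 - 0)/2^19 = 1/2^19
|error| ≤ 0.0000019073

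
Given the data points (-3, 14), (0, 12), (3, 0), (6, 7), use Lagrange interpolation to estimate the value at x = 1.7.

Lagrange interpolation formula:
P(x) = Σ yᵢ × Lᵢ(x)
where Lᵢ(x) = Π_{j≠i} (x - xⱼ)/(xᵢ - xⱼ)

L_0(1.7) = (1.7 - 0)/(-3 - 0) × (1.7 - 3)/(-3 - 3) × (1.7 - 6)/(-3 - 6) = -0.058660
L_1(1.7) = (1.7 - (-3))/(0 - (-3)) × (1.7 - 3)/(0 - 3) × (1.7 - 6)/(0 - 6) = 0.486537
L_2(1.7) = (1.7 - (-3))/(3 - (-3)) × (1.7 - 0)/(3 - 0) × (1.7 - 6)/(3 - 6) = 0.636241
L_3(1.7) = (1.7 - (-3))/(6 - (-3)) × (1.7 - 0)/(6 - 0) × (1.7 - 3)/(6 - 3) = -0.064117

P(1.7) = 14×L_0(1.7) + 12×L_1(1.7) + 0×L_2(1.7) + 7×L_3(1.7)
P(1.7) = 4.568377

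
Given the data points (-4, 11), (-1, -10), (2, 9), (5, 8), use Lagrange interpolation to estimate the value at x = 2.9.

Lagrange interpolation formula:
P(x) = Σ yᵢ × Lᵢ(x)
where Lᵢ(x) = Π_{j≠i} (x - xⱼ)/(xᵢ - xⱼ)

L_0(2.9) = (2.9 - (-1))/(-4 - (-1)) × (2.9 - 2)/(-4 - 2) × (2.9 - 5)/(-4 - 5) = 0.045500
L_1(2.9) = (2.9 - (-4))/(-1 - (-4)) × (2.9 - 2)/(-1 - 2) × (2.9 - 5)/(-1 - 5) = -0.241500
L_2(2.9) = (2.9 - (-4))/(2 - (-4)) × (2.9 - (-1))/(2 - (-1)) × (2.9 - 5)/(2 - 5) = 1.046500
L_3(2.9) = (2.9 - (-4))/(5 - (-4)) × (2.9 - (-1))/(5 - (-1)) × (2.9 - 2)/(5 - 2) = 0.149500

P(2.9) = 11×L_0(2.9) + (-10)×L_1(2.9) + 9×L_2(2.9) + 8×L_3(2.9)
P(2.9) = 13.530000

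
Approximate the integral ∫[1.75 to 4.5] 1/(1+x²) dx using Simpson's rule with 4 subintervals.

f(x) = 1/(1+x²)
a = 1.75, b = 4.5, n = 4
h = (b - a)/n = 0.687500

Simpson's rule: (h/3)[f(x₀) + 4f(x₁) + 2f(x₂) + ... + f(xₙ)]

x_0 = 1.7500, f(x_0) = 0.246154, coefficient = 1
x_1 = 2.4375, f(x_1) = 0.144063, coefficient = 4
x_2 = 3.1250, f(x_2) = 0.092888, coefficient = 2
x_3 = 3.8125, f(x_3) = 0.064370, coefficient = 4
x_4 = 4.5000, f(x_4) = 0.047059, coefficient = 1

I ≈ (0.687500/3) × 1.312722 = 0.300832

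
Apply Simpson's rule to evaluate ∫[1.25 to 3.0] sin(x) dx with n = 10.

f(x) = sin(x)
a = 1.25, b = 3.0, n = 10
h = (b - a)/n = 0.175000

Simpson's rule: (h/3)[f(x₀) + 4f(x₁) + 2f(x₂) + ... + f(xₙ)]

x_0 = 1.2500, f(x_0) = 0.948985, coefficient = 1
x_1 = 1.4250, f(x_1) = 0.989391, coefficient = 4
x_2 = 1.6000, f(x_2) = 0.999574, coefficient = 2
x_3 = 1.7750, f(x_3) = 0.979223, coefficient = 4
x_4 = 1.9500, f(x_4) = 0.928960, coefficient = 2
x_5 = 2.1250, f(x_5) = 0.850320, coefficient = 4
x_6 = 2.3000, f(x_6) = 0.745705, coefficient = 2
x_7 = 2.4750, f(x_7) = 0.618312, coefficient = 4
x_8 = 2.6500, f(x_8) = 0.472031, coefficient = 2
x_9 = 2.8250, f(x_9) = 0.311330, coefficient = 4
x_10 = 3.0000, f(x_10) = 0.141120, coefficient = 1

I ≈ (0.175000/3) × 22.376943 = 1.305322
Exact value: 1.305315
Error: 0.000007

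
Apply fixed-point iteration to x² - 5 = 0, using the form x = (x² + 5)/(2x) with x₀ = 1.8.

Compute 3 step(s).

Equation: x² - 5 = 0
Fixed-point form: x = (x² + 5)/(2x)
x₀ = 1.8

x_1 = g(1.800000) = 2.288889
x_2 = g(2.288889) = 2.236677
x_3 = g(2.236677) = 2.236068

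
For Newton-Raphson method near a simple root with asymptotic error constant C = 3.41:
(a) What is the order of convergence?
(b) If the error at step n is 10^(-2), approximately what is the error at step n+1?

(a) Newton-Raphson has quadratic (order 2) convergence near simple roots.
    This means |e_{n+1}| ≈ C|e_n|².

(b) With |e_n| = 10^(-2) and C = 3.41:
    |e_{n+1}| ≈ 3.41 × (10^(-2))² = 3.41 × 10^(-4)

(a) 2 (quadratic); (b) |e_{n+1}| ≈ 3.410e-04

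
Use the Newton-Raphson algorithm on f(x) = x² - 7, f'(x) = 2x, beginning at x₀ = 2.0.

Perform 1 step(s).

f(x) = x² - 7
f'(x) = 2x
x₀ = 2.0

Newton-Raphson formula: x_{n+1} = x_n - f(x_n)/f'(x_n)

Iteration 1:
  f(2.000000) = -3.000000
  f'(2.000000) = 4.000000
  x_1 = 2.000000 - (-3.000000)/4.000000 = 2.750000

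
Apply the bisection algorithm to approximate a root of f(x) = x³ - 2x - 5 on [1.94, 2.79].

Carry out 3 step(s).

f(x) = x³ - 2x - 5
Initial interval: [1.94, 2.79]

Iteration 1:
  c_1 = (1.940000 + 2.790000)/2 = 2.365000
  f(c_1) = f(2.365000) = 3.497977
  f(a) × f(c) < 0, new interval: [1.940000, 2.365000]
Iteration 2:
  c_2 = (1.940000 + 2.365000)/2 = 2.152500
  f(c_2) = f(2.152500) = 0.668084
  f(a) × f(c) < 0, new interval: [1.940000, 2.152500]
Iteration 3:
  c_3 = (1.940000 + 2.152500)/2 = 2.046250
  f(c_3) = f(2.046250) = -0.524567
  f(a) × f(c) ≥ 0, new interval: [2.046250, 2.152500]

After 3 iteration(s), the approximation is c_3 = 2.046250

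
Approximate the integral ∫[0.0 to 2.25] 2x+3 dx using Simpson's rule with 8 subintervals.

f(x) = 2x+3
a = 0.0, b = 2.25, n = 8
h = (b - a)/n = 0.281250

Simpson's rule: (h/3)[f(x₀) + 4f(x₁) + 2f(x₂) + ... + f(xₙ)]

x_0 = 0.0000, f(x_0) = 3.000000, coefficient = 1
x_1 = 0.2812, f(x_1) = 3.562500, coefficient = 4
x_2 = 0.5625, f(x_2) = 4.125000, coefficient = 2
x_3 = 0.8438, f(x_3) = 4.687500, coefficient = 4
x_4 = 1.1250, f(x_4) = 5.250000, coefficient = 2
x_5 = 1.4062, f(x_5) = 5.812500, coefficient = 4
x_6 = 1.6875, f(x_6) = 6.375000, coefficient = 2
x_7 = 1.9688, f(x_7) = 6.937500, coefficient = 4
x_8 = 2.2500, f(x_8) = 7.500000, coefficient = 1

I ≈ (0.281250/3) × 126.000000 = 11.812500
Exact value: 11.812500
Error: 0.000000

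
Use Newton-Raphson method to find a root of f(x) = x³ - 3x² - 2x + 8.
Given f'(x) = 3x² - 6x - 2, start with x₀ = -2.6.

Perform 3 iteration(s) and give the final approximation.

f(x) = x³ - 3x² - 2x + 8
f'(x) = 3x² - 6x - 2
x₀ = -2.6

Newton-Raphson formula: x_{n+1} = x_n - f(x_n)/f'(x_n)

Iteration 1:
  f(-2.600000) = -24.656000
  f'(-2.600000) = 33.880000
  x_1 = -2.600000 - (-24.656000)/33.880000 = -1.872255
Iteration 2:
  f(-1.872255) = -5.334395
  f'(-1.872255) = 19.749547
  x_2 = -1.872255 - (-5.334395)/19.749547 = -1.602153
Iteration 3:
  f(-1.602153) = -0.608932
  f'(-1.602153) = 15.313599
  x_3 = -1.602153 - (-0.608932)/15.313599 = -1.562389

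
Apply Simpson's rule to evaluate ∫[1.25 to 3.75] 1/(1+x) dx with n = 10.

f(x) = 1/(1+x)
a = 1.25, b = 3.75, n = 10
h = (b - a)/n = 0.250000

Simpson's rule: (h/3)[f(x₀) + 4f(x₁) + 2f(x₂) + ... + f(xₙ)]

x_0 = 1.2500, f(x_0) = 0.444444, coefficient = 1
x_1 = 1.5000, f(x_1) = 0.400000, coefficient = 4
x_2 = 1.7500, f(x_2) = 0.363636, coefficient = 2
x_3 = 2.0000, f(x_3) = 0.333333, coefficient = 4
x_4 = 2.2500, f(x_4) = 0.307692, coefficient = 2
x_5 = 2.5000, f(x_5) = 0.285714, coefficient = 4
x_6 = 2.7500, f(x_6) = 0.266667, coefficient = 2
x_7 = 3.0000, f(x_7) = 0.250000, coefficient = 4
x_8 = 3.2500, f(x_8) = 0.235294, coefficient = 2
x_9 = 3.5000, f(x_9) = 0.222222, coefficient = 4
x_10 = 3.7500, f(x_10) = 0.210526, coefficient = 1

I ≈ (0.250000/3) × 8.966629 = 0.747219
Exact value: 0.747214
Error: 0.000005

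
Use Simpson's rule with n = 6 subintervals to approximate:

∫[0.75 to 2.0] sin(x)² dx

f(x) = sin(x)²
a = 0.75, b = 2.0, n = 6
h = (b - a)/n = 0.208333

Simpson's rule: (h/3)[f(x₀) + 4f(x₁) + 2f(x₂) + ... + f(xₙ)]

x_0 = 0.7500, f(x_0) = 0.464631, coefficient = 1
x_1 = 0.9583, f(x_1) = 0.669508, coefficient = 4
x_2 = 1.1667, f(x_2) = 0.845379, coefficient = 2
x_3 = 1.3750, f(x_3) = 0.962151, coefficient = 4
x_4 = 1.5833, f(x_4) = 0.999843, coefficient = 2
x_5 = 1.7917, f(x_5) = 0.952004, coefficient = 4
x_6 = 2.0000, f(x_6) = 0.826822, coefficient = 1

I ≈ (0.208333/3) × 15.316551 = 1.063649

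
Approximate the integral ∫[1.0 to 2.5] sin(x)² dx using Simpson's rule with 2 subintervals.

f(x) = sin(x)²
a = 1.0, b = 2.5, n = 2
h = (b - a)/n = 0.750000

Simpson's rule: (h/3)[f(x₀) + 4f(x₁) + 2f(x₂) + ... + f(xₙ)]

x_0 = 1.0000, f(x_0) = 0.708073, coefficient = 1
x_1 = 1.7500, f(x_1) = 0.968228, coefficient = 4
x_2 = 2.5000, f(x_2) = 0.358169, coefficient = 1

I ≈ (0.750000/3) × 4.939156 = 1.234789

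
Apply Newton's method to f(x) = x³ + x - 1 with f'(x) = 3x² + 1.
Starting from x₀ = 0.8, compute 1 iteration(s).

f(x) = x³ + x - 1
f'(x) = 3x² + 1
x₀ = 0.8

Newton-Raphson formula: x_{n+1} = x_n - f(x_n)/f'(x_n)

Iteration 1:
  f(0.800000) = 0.312000
  f'(0.800000) = 2.920000
  x_1 = 0.800000 - 0.312000/2.920000 = 0.693151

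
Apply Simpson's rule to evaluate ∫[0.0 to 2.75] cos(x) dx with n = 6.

f(x) = cos(x)
a = 0.0, b = 2.75, n = 6
h = (b - a)/n = 0.458333

Simpson's rule: (h/3)[f(x₀) + 4f(x₁) + 2f(x₂) + ... + f(xₙ)]

x_0 = 0.0000, f(x_0) = 1.000000, coefficient = 1
x_1 = 0.4583, f(x_1) = 0.896791, coefficient = 4
x_2 = 0.9167, f(x_2) = 0.608469, coefficient = 2
x_3 = 1.3750, f(x_3) = 0.194548, coefficient = 4
x_4 = 1.8333, f(x_4) = -0.259531, coefficient = 2
x_5 = 2.2917, f(x_5) = -0.660039, coefficient = 4
x_6 = 2.7500, f(x_6) = -0.924302, coefficient = 1

I ≈ (0.458333/3) × 2.498773 = 0.381757
Exact value: 0.381661
Error: 0.000096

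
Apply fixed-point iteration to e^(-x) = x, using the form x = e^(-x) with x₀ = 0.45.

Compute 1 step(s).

Equation: e^(-x) = x
Fixed-point form: x = e^(-x)
x₀ = 0.45

x_1 = g(0.450000) = 0.637628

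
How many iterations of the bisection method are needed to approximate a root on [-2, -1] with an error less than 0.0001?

We need (b-a)/2^n ≤ 0.0001
(-1 - (-2))/2^n ≤ 0.0001
1/2^n ≤ 0.0001
2^n ≥ 10000
n ≥ log₂(10000) = 13.29
n ≥ 14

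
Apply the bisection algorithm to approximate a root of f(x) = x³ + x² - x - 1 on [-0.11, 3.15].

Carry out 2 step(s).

f(x) = x³ + x² - x - 1
Initial interval: [-0.11, 3.15]

Iteration 1:
  c_1 = (-0.110000 + 3.150000)/2 = 1.520000
  f(c_1) = f(1.520000) = 3.302208
  f(a) × f(c) < 0, new interval: [-0.110000, 1.520000]
Iteration 2:
  c_2 = (-0.110000 + 1.520000)/2 = 0.705000
  f(c_2) = f(0.705000) = -0.857572
  f(a) × f(c) ≥ 0, new interval: [0.705000, 1.520000]

After 2 iteration(s), the approximation is c_2 = 0.705000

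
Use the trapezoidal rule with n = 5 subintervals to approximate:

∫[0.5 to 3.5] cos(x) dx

f(x) = cos(x)
a = 0.5, b = 3.5, n = 5
h = (b - a)/n = 0.600000

Trapezoidal rule: (h/2)[f(x₀) + 2f(x₁) + 2f(x₂) + ... + f(xₙ)]

x_0 = 0.5000, f(x_0) = 0.877583, coefficient = 1
x_1 = 1.1000, f(x_1) = 0.453596, coefficient = 2
x_2 = 1.7000, f(x_2) = -0.128844, coefficient = 2
x_3 = 2.3000, f(x_3) = -0.666276, coefficient = 2
x_4 = 2.9000, f(x_4) = -0.970958, coefficient = 2
x_5 = 3.5000, f(x_5) = -0.936457, coefficient = 1

I ≈ (0.600000/2) × -2.683839 = -0.805152
Exact value: -0.830209
Error: 0.025057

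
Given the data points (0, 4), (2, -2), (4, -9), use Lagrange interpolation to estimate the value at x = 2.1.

Lagrange interpolation formula:
P(x) = Σ yᵢ × Lᵢ(x)
where Lᵢ(x) = Π_{j≠i} (x - xⱼ)/(xᵢ - xⱼ)

L_0(2.1) = (2.1 - 2)/(0 - 2) × (2.1 - 4)/(0 - 4) = -0.023750
L_1(2.1) = (2.1 - 0)/(2 - 0) × (2.1 - 4)/(2 - 4) = 0.997500
L_2(2.1) = (2.1 - 0)/(4 - 0) × (2.1 - 2)/(4 - 2) = 0.026250

P(2.1) = 4×L_0(2.1) + (-2)×L_1(2.1) + (-9)×L_2(2.1)
P(2.1) = -2.326250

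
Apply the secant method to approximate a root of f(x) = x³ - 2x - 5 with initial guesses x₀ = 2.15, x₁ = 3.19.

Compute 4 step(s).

f(x) = x³ - 2x - 5
x₀ = 2.15, x₁ = 3.19

Secant formula: x_{n+1} = x_n - f(x_n)(x_n - x_{n-1})/(f(x_n) - f(x_{n-1}))

Iteration 1:
  f(2.150000) = 0.638375
  f(3.190000) = 21.081759
  x_2 = 3.190000 - 21.081759×(3.190000 - 2.150000)/(21.081759 - 0.638375)
       = 2.117524
Iteration 2:
  f(3.190000) = 21.081759
  f(2.117524) = 0.259740
  x_3 = 2.117524 - 0.259740×(2.117524 - 3.190000)/(0.259740 - 21.081759)
       = 2.104146
Iteration 3:
  f(2.117524) = 0.259740
  f(2.104146) = 0.107669
  x_4 = 2.104146 - 0.107669×(2.104146 - 2.117524)/(0.107669 - 0.259740)
       = 2.094674
Iteration 4:
  f(2.104146) = 0.107669
  f(2.094674) = 0.001367
  x_5 = 2.094674 - 0.001367×(2.094674 - 2.104146)/(0.001367 - 0.107669)
       = 2.094552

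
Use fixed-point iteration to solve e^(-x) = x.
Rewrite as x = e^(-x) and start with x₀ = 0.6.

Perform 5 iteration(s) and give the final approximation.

Equation: e^(-x) = x
Fixed-point form: x = e^(-x)
x₀ = 0.6

x_1 = g(0.600000) = 0.548812
x_2 = g(0.548812) = 0.577636
x_3 = g(0.577636) = 0.561224
x_4 = g(0.561224) = 0.570511
x_5 = g(0.570511) = 0.565237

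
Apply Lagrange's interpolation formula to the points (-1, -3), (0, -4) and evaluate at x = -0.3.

Lagrange interpolation formula:
P(x) = Σ yᵢ × Lᵢ(x)
where Lᵢ(x) = Π_{j≠i} (x - xⱼ)/(xᵢ - xⱼ)

L_0(-0.3) = (-0.3 - 0)/(-1 - 0) = 0.300000
L_1(-0.3) = (-0.3 - (-1))/(0 - (-1)) = 0.700000

P(-0.3) = (-3)×L_0(-0.3) + (-4)×L_1(-0.3)
P(-0.3) = -3.700000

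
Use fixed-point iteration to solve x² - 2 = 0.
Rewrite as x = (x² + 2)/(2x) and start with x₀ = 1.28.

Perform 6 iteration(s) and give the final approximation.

Equation: x² - 2 = 0
Fixed-point form: x = (x² + 2)/(2x)
x₀ = 1.28

x_1 = g(1.280000) = 1.421250
x_2 = g(1.421250) = 1.414231
x_3 = g(1.414231) = 1.414214
x_4 = g(1.414214) = 1.414214
x_5 = g(1.414214) = 1.414214
x_6 = g(1.414214) = 1.414214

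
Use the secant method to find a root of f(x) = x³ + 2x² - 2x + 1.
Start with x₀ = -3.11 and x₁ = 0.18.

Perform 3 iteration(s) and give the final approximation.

f(x) = x³ + 2x² - 2x + 1
x₀ = -3.11, x₁ = 0.18

Secant formula: x_{n+1} = x_n - f(x_n)(x_n - x_{n-1})/(f(x_n) - f(x_{n-1}))

Iteration 1:
  f(-3.110000) = -3.516031
  f(0.180000) = 0.710632
  x_2 = 0.180000 - 0.710632×(0.180000 - (-3.110000))/(0.710632 - (-3.516031))
       = -0.373150
Iteration 2:
  f(0.180000) = 0.710632
  f(-0.373150) = 1.972825
  x_3 = -0.373150 - 1.972825×(-0.373150 - 0.180000)/(1.972825 - 0.710632)
       = 0.491431
Iteration 3:
  f(-0.373150) = 1.972825
  f(0.491431) = 0.618830
  x_4 = 0.491431 - 0.618830×(0.491431 - (-0.373150))/(0.618830 - 1.972825)
       = 0.886580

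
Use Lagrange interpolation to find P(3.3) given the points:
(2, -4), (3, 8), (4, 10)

Lagrange interpolation formula:
P(x) = Σ yᵢ × Lᵢ(x)
where Lᵢ(x) = Π_{j≠i} (x - xⱼ)/(xᵢ - xⱼ)

L_0(3.3) = (3.3 - 3)/(2 - 3) × (3.3 - 4)/(2 - 4) = -0.105000
L_1(3.3) = (3.3 - 2)/(3 - 2) × (3.3 - 4)/(3 - 4) = 0.910000
L_2(3.3) = (3.3 - 2)/(4 - 2) × (3.3 - 3)/(4 - 3) = 0.195000

P(3.3) = (-4)×L_0(3.3) + 8×L_1(3.3) + 10×L_2(3.3)
P(3.3) = 9.650000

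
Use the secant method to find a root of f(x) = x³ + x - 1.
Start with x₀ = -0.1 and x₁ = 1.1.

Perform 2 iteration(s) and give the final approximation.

f(x) = x³ + x - 1
x₀ = -0.1, x₁ = 1.1

Secant formula: x_{n+1} = x_n - f(x_n)(x_n - x_{n-1})/(f(x_n) - f(x_{n-1}))

Iteration 1:
  f(-0.100000) = -1.101000
  f(1.100000) = 1.431000
  x_2 = 1.100000 - 1.431000×(1.100000 - (-0.100000))/(1.431000 - (-1.101000))
       = 0.421801
Iteration 2:
  f(1.100000) = 1.431000
  f(0.421801) = -0.503154
  x_3 = 0.421801 - (-0.503154)×(0.421801 - 1.100000)/(-0.503154 - 1.431000)
       = 0.598229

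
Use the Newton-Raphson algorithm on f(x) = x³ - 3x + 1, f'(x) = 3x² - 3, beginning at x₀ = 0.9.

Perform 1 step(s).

f(x) = x³ - 3x + 1
f'(x) = 3x² - 3
x₀ = 0.9

Newton-Raphson formula: x_{n+1} = x_n - f(x_n)/f'(x_n)

Iteration 1:
  f(0.900000) = -0.971000
  f'(0.900000) = -0.570000
  x_1 = 0.900000 - (-0.971000)/(-0.570000) = -0.803509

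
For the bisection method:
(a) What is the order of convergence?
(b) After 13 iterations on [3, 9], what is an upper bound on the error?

(a) Bisection has linear (order 1) convergence; the error is halved each step.

(b) Error bound = (b-a)/2^n = (9 - 3)/2^{13}
    = 6/2^{13}

(a) 1 (linear); (b) error ≤ 7.32e-04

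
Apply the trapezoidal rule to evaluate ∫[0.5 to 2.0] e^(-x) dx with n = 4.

f(x) = e^(-x)
a = 0.5, b = 2.0, n = 4
h = (b - a)/n = 0.375000

Trapezoidal rule: (h/2)[f(x₀) + 2f(x₁) + 2f(x₂) + ... + f(xₙ)]

x_0 = 0.5000, f(x_0) = 0.606531, coefficient = 1
x_1 = 0.8750, f(x_1) = 0.416862, coefficient = 2
x_2 = 1.2500, f(x_2) = 0.286505, coefficient = 2
x_3 = 1.6250, f(x_3) = 0.196912, coefficient = 2
x_4 = 2.0000, f(x_4) = 0.135335, coefficient = 1

I ≈ (0.375000/2) × 2.542423 = 0.476704
Exact value: 0.471195
Error: 0.005509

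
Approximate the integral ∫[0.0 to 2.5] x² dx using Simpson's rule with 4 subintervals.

f(x) = x²
a = 0.0, b = 2.5, n = 4
h = (b - a)/n = 0.625000

Simpson's rule: (h/3)[f(x₀) + 4f(x₁) + 2f(x₂) + ... + f(xₙ)]

x_0 = 0.0000, f(x_0) = 0.000000, coefficient = 1
x_1 = 0.6250, f(x_1) = 0.390625, coefficient = 4
x_2 = 1.2500, f(x_2) = 1.562500, coefficient = 2
x_3 = 1.8750, f(x_3) = 3.515625, coefficient = 4
x_4 = 2.5000, f(x_4) = 6.250000, coefficient = 1

I ≈ (0.625000/3) × 25.000000 = 5.208333
Exact value: 5.208333
Error: 0.000000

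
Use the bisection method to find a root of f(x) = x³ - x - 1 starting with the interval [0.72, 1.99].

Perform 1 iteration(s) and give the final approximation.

f(x) = x³ - x - 1
Initial interval: [0.72, 1.99]

Iteration 1:
  c_1 = (0.720000 + 1.990000)/2 = 1.355000
  f(c_1) = f(1.355000) = 0.132814
  f(a) × f(c) < 0, new interval: [0.720000, 1.355000]

After 1 iteration(s), the approximation is c_1 = 1.355000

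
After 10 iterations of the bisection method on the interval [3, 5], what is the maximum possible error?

Bisection error bound: |error| ≤ (b-a)/2^n
|error| ≤ (5 - 3)/2^10 = 2/2^10
|error| ≤ 0.0019531250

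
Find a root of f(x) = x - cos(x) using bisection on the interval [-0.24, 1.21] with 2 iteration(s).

f(x) = x - cos(x)
Initial interval: [-0.24, 1.21]

Iteration 1:
  c_1 = (-0.240000 + 1.210000)/2 = 0.485000
  f(c_1) = f(0.485000) = -0.399675
  f(a) × f(c) ≥ 0, new interval: [0.485000, 1.210000]
Iteration 2:
  c_2 = (0.485000 + 1.210000)/2 = 0.847500
  f(c_2) = f(0.847500) = 0.185641
  f(a) × f(c) < 0, new interval: [0.485000, 0.847500]

After 2 iteration(s), the approximation is c_2 = 0.847500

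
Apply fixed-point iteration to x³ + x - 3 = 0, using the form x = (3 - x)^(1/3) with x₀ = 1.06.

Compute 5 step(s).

Equation: x³ + x - 3 = 0
Fixed-point form: x = (3 - x)^(1/3)
x₀ = 1.06

x_1 = g(1.060000) = 1.247194
x_2 = g(1.247194) = 1.205715
x_3 = g(1.205715) = 1.215152
x_4 = g(1.215152) = 1.213018
x_5 = g(1.213018) = 1.213501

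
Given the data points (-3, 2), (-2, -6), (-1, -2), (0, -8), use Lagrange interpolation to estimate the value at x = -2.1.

Lagrange interpolation formula:
P(x) = Σ yᵢ × Lᵢ(x)
where Lᵢ(x) = Π_{j≠i} (x - xⱼ)/(xᵢ - xⱼ)

L_0(-2.1) = (-2.1 - (-2))/(-3 - (-2)) × (-2.1 - (-1))/(-3 - (-1)) × (-2.1 - 0)/(-3 - 0) = 0.038500
L_1(-2.1) = (-2.1 - (-3))/(-2 - (-3)) × (-2.1 - (-1))/(-2 - (-1)) × (-2.1 - 0)/(-2 - 0) = 1.039500
L_2(-2.1) = (-2.1 - (-3))/(-1 - (-3)) × (-2.1 - (-2))/(-1 - (-2)) × (-2.1 - 0)/(-1 - 0) = -0.094500
L_3(-2.1) = (-2.1 - (-3))/(0 - (-3)) × (-2.1 - (-2))/(0 - (-2)) × (-2.1 - (-1))/(0 - (-1)) = 0.016500

P(-2.1) = 2×L_0(-2.1) + (-6)×L_1(-2.1) + (-2)×L_2(-2.1) + (-8)×L_3(-2.1)
P(-2.1) = -6.103000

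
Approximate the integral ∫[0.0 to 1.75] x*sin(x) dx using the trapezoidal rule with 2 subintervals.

f(x) = x*sin(x)
a = 0.0, b = 1.75, n = 2
h = (b - a)/n = 0.875000

Trapezoidal rule: (h/2)[f(x₀) + 2f(x₁) + 2f(x₂) + ... + f(xₙ)]

x_0 = 0.0000, f(x_0) = 0.000000, coefficient = 1
x_1 = 0.8750, f(x_1) = 0.671601, coefficient = 2
x_2 = 1.7500, f(x_2) = 1.721975, coefficient = 1

I ≈ (0.875000/2) × 3.065177 = 1.341015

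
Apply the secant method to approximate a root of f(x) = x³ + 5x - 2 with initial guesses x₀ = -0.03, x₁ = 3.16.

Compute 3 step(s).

f(x) = x³ + 5x - 2
x₀ = -0.03, x₁ = 3.16

Secant formula: x_{n+1} = x_n - f(x_n)(x_n - x_{n-1})/(f(x_n) - f(x_{n-1}))

Iteration 1:
  f(-0.030000) = -2.150027
  f(3.160000) = 45.354496
  x_2 = 3.160000 - 45.354496×(3.160000 - (-0.030000))/(45.354496 - (-2.150027))
       = 0.114378
Iteration 2:
  f(3.160000) = 45.354496
  f(0.114378) = -1.426616
  x_3 = 0.114378 - (-1.426616)×(0.114378 - 3.160000)/(-1.426616 - 45.354496)
       = 0.207255
Iteration 3:
  f(0.114378) = -1.426616
  f(0.207255) = -0.954820
  x_4 = 0.207255 - (-0.954820)×(0.207255 - 0.114378)/(-0.954820 - (-1.426616))
       = 0.395222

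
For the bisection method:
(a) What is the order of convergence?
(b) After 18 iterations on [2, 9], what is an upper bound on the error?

(a) Bisection has linear (order 1) convergence; the error is halved each step.

(b) Error bound = (b-a)/2^n = (9 - 2)/2^{18}
    = 7/2^{18}

(a) 1 (linear); (b) error ≤ 2.67e-05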